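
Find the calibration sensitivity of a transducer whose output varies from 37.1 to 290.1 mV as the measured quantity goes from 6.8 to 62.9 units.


Sensitivity = (y2 - y1) / (x2 - x1).
S = (290.1 - 37.1) / (62.9 - 6.8)
S = 253.0 / 56.1
S = 4.5098 mV/unit

4.5098 mV/unit


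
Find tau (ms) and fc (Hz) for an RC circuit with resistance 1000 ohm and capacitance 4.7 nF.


Time constant: tau = R * C.
tau = 1000 * 4.70e-09 = 4.7e-06 s
tau = 0.0047 ms
Cutoff frequency: fc = 1 / (2*pi*R*C).
fc = 1 / (2*pi*4.7e-06) = 33862.75 Hz

tau = 0.0047 ms, fc = 33862.75 Hz


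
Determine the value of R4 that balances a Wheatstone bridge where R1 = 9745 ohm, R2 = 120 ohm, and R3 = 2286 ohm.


At balance: R1*R4 = R2*R3, so R4 = R2*R3/R1.
R4 = 120 * 2286 / 9745
R4 = 274320 / 9745
R4 = 28.15 ohm

28.15 ohm


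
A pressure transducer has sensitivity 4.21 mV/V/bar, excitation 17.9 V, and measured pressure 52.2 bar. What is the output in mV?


Output = sensitivity * Vex * P.
Vout = 4.21 * 17.9 * 52.2
Vout = 75.359 * 52.2
Vout = 3933.74 mV

3933.74 mV


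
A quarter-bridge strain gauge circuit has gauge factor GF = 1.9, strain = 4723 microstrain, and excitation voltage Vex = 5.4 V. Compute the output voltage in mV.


Quarter bridge output: Vout = (GF * epsilon * Vex) / 4.
Vout = (1.9 * 4723e-6 * 5.4) / 4
Vout = 0.04845798 / 4 V
Vout = 0.01211449 V = 12.1145 mV

12.1145 mV


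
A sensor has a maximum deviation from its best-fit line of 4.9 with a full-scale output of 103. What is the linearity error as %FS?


Linearity error = (max deviation / full scale) * 100%.
Linearity = (4.9 / 103) * 100
Linearity = 4.757 %FS

4.757 %FS


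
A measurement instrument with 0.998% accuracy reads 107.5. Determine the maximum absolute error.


Absolute error = (accuracy% / 100) * reading.
Error = (0.998 / 100) * 107.5
Error = 0.00998 * 107.5
Error = 1.0728

1.0728


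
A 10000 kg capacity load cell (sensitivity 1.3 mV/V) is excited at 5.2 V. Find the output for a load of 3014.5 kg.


Vout = rated_output * Vex * (load / capacity).
Vout = 1.3 * 5.2 * (3014.5 / 10000)
Vout = 1.3 * 5.2 * 0.30145
Vout = 2.038 mV

2.038 mV


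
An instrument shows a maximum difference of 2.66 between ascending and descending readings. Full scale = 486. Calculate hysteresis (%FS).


Hysteresis = (max difference / full scale) * 100%.
H = (2.66 / 486) * 100
H = 0.547 %FS

0.547 %FS


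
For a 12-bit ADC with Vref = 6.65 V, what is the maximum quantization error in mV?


The maximum quantization error is +/- LSB/2.
LSB = Vref / 2^n = 6.65 / 4096 = 0.00162354 V
Max error = LSB / 2 = 0.00162354 / 2 = 0.00081177 V
Max error = 0.8118 mV

0.8118 mV


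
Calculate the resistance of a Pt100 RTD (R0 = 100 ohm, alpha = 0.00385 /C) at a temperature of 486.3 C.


The RTD equation: Rt = R0 * (1 + alpha * T).
Rt = 100 * (1 + 0.00385 * 486.3)
Rt = 100 * (1 + 1.872255)
Rt = 100 * 2.872255
Rt = 287.226 ohm

287.226 ohm


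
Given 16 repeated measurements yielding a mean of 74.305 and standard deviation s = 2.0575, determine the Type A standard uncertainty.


The standard uncertainty for Type A evaluation is u = s / sqrt(n).
u = 2.0575 / sqrt(16)
u = 2.0575 / 4.0
u = 0.5144

0.5144


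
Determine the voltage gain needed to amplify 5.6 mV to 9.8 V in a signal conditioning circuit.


Gain = Vout / Vin (converting to same units).
G = 9.8 V / 5.6 mV
G = 9800.0 mV / 5.6 mV
G = 1750.0

1750.0


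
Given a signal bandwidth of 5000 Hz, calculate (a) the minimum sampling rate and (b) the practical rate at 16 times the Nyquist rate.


By Nyquist theorem, fs_min = 2 * fmax.
fs_min = 2 * 5000 = 10000 Hz
Practical rate = 16 * fs_min = 16 * 10000 = 160000 Hz

fs_min = 10000 Hz, fs_practical = 160000 Hz


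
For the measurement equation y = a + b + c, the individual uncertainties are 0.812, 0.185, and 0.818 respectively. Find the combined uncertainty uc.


For a sum of independent quantities, uc = sqrt(u1^2 + u2^2 + u3^2).
uc = sqrt(0.812^2 + 0.185^2 + 0.818^2)
uc = sqrt(0.659344 + 0.034225 + 0.669124)
uc = 1.1673

1.1673


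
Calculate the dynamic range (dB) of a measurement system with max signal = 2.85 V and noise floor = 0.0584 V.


Dynamic range = 20 * log10(Vmax / Vnoise).
DR = 20 * log10(2.85 / 0.0584)
DR = 20 * log10(48.8)
DR = 33.77 dB

33.77 dB


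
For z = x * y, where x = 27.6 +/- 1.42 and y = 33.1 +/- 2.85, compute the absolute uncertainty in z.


For a product z = x*y, the relative uncertainty is:
uz/z = sqrt((ux/x)^2 + (uy/y)^2)
Relative uncertainties: ux/x = 1.42/27.6 = 0.051449
uy/y = 2.85/33.1 = 0.086103
z = 27.6 * 33.1 = 913.6
uz = 913.6 * sqrt(0.051449^2 + 0.086103^2) = 91.633

91.633


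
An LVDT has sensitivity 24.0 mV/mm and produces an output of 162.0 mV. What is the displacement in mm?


Displacement = Vout / sensitivity.
d = 162.0 / 24.0
d = 6.75 mm

6.75 mm


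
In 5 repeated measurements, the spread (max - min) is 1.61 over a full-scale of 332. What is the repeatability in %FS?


Repeatability = (spread / full scale) * 100%.
R = (1.61 / 332) * 100
R = 0.485 %FS

0.485 %FS


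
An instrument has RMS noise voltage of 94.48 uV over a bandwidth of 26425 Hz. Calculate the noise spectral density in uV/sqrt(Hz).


Noise spectral density = Vrms / sqrt(BW).
NSD = 94.48 / sqrt(26425)
NSD = 94.48 / 162.5577
NSD = 0.5812 uV/sqrt(Hz)

0.5812 uV/sqrt(Hz)


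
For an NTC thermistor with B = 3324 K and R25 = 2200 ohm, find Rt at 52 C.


NTC thermistor equation: Rt = R25 * exp(B * (1/T - 1/T25)).
T in Kelvin: 325.15 K, T25 = 298.15 K
1/T - 1/T25 = 1/325.15 - 1/298.15 = -0.00027851
B * (1/T - 1/T25) = 3324 * -0.00027851 = -0.9258
Rt = 2200 * exp(-0.9258) = 871.7 ohm

871.7 ohm


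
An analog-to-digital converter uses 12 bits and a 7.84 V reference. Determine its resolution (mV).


The resolution (LSB) of an ADC is Vref / 2^n.
LSB = 7.84 / 2^12
LSB = 7.84 / 4096
LSB = 0.00191406 V = 1.9140625 mV

1.9140625 mV


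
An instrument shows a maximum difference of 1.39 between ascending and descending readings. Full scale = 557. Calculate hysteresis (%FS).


Hysteresis = (max difference / full scale) * 100%.
H = (1.39 / 557) * 100
H = 0.25 %FS

0.25 %FS


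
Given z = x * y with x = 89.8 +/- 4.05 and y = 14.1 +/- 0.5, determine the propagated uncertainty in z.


For a product z = x*y, the relative uncertainty is:
uz/z = sqrt((ux/x)^2 + (uy/y)^2)
Relative uncertainties: ux/x = 4.05/89.8 = 0.0451
uy/y = 0.5/14.1 = 0.035461
z = 89.8 * 14.1 = 1266.2
uz = 1266.2 * sqrt(0.0451^2 + 0.035461^2) = 72.643

72.643


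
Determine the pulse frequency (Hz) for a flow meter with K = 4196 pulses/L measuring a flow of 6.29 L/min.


Frequency = K * Q / 60 (converting L/min to L/s).
f = 4196 * 6.29 / 60
f = 26392.84 / 60
f = 439.88 Hz

439.88 Hz


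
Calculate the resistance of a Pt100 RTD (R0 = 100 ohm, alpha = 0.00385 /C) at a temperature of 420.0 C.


The RTD equation: Rt = R0 * (1 + alpha * T).
Rt = 100 * (1 + 0.00385 * 420.0)
Rt = 100 * (1 + 1.617)
Rt = 100 * 2.617
Rt = 261.7 ohm

261.7 ohm


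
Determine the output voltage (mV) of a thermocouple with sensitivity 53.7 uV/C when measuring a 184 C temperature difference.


The thermocouple output V = sensitivity * dT.
V = 53.7 uV/C * 184 C
V = 9880.8 uV
V = 9.881 mV

9.881 mV


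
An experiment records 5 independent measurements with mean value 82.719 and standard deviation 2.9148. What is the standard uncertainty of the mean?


The standard uncertainty for Type A evaluation is u = s / sqrt(n).
u = 2.9148 / sqrt(5)
u = 2.9148 / 2.2361
u = 1.3035

1.3035


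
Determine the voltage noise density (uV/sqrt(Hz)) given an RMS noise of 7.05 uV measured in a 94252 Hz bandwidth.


Noise spectral density = Vrms / sqrt(BW).
NSD = 7.05 / sqrt(94252)
NSD = 7.05 / 307.0049
NSD = 0.023 uV/sqrt(Hz)

0.023 uV/sqrt(Hz)


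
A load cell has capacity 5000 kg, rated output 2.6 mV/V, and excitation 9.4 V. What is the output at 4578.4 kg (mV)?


Vout = rated_output * Vex * (load / capacity).
Vout = 2.6 * 9.4 * (4578.4 / 5000)
Vout = 2.6 * 9.4 * 0.91568
Vout = 22.379 mV

22.379 mV


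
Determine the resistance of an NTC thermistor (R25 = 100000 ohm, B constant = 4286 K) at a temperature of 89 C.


NTC thermistor equation: Rt = R25 * exp(B * (1/T - 1/T25)).
T in Kelvin: 362.15 K, T25 = 298.15 K
1/T - 1/T25 = 1/362.15 - 1/298.15 = -0.00059273
B * (1/T - 1/T25) = 4286 * -0.00059273 = -2.5404
Rt = 100000 * exp(-2.5404) = 7883.2 ohm

7883.2 ohm


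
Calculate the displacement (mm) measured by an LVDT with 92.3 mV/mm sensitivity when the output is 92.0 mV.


Displacement = Vout / sensitivity.
d = 92.0 / 92.3
d = 0.997 mm

0.997 mm


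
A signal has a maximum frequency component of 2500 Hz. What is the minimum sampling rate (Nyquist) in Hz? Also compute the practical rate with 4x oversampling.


By Nyquist theorem, fs_min = 2 * fmax.
fs_min = 2 * 2500 = 5000 Hz
Practical rate = 4 * fs_min = 4 * 5000 = 20000 Hz

fs_min = 5000 Hz, fs_practical = 20000 Hz


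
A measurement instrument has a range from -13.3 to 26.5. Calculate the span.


Span = upper range - lower range.
Span = 26.5 - (-13.3)
Span = 39.8

39.8


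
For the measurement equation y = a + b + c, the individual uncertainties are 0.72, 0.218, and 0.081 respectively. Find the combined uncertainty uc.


For a sum of independent quantities, uc = sqrt(u1^2 + u2^2 + u3^2).
uc = sqrt(0.72^2 + 0.218^2 + 0.081^2)
uc = sqrt(0.5184 + 0.047524 + 0.006561)
uc = 0.7566

0.7566


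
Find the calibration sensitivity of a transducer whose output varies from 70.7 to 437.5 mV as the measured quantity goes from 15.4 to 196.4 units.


Sensitivity = (y2 - y1) / (x2 - x1).
S = (437.5 - 70.7) / (196.4 - 15.4)
S = 366.8 / 181.0
S = 2.0265 mV/unit

2.0265 mV/unit


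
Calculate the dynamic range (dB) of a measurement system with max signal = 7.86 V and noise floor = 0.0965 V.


Dynamic range = 20 * log10(Vmax / Vnoise).
DR = 20 * log10(7.86 / 0.0965)
DR = 20 * log10(81.45)
DR = 38.22 dB

38.22 dB


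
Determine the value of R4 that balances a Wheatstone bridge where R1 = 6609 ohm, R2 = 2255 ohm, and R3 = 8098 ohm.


At balance: R1*R4 = R2*R3, so R4 = R2*R3/R1.
R4 = 2255 * 8098 / 6609
R4 = 18260990 / 6609
R4 = 2763.05 ohm

2763.05 ohm


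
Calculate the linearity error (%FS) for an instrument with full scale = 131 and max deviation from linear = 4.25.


Linearity error = (max deviation / full scale) * 100%.
Linearity = (4.25 / 131) * 100
Linearity = 3.244 %FS

3.244 %FS


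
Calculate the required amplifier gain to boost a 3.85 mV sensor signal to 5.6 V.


Gain = Vout / Vin (converting to same units).
G = 5.6 V / 3.85 mV
G = 5600.0 mV / 3.85 mV
G = 1454.55

1454.55


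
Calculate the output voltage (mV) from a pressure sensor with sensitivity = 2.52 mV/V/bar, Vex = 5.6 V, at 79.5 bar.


Output = sensitivity * Vex * P.
Vout = 2.52 * 5.6 * 79.5
Vout = 14.112 * 79.5
Vout = 1121.9 mV

1121.9 mV


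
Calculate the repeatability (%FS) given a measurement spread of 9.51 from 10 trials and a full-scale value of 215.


Repeatability = (spread / full scale) * 100%.
R = (9.51 / 215) * 100
R = 4.423 %FS

4.423 %FS


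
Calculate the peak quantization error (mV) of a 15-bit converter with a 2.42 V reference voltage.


The maximum quantization error is +/- LSB/2.
LSB = Vref / 2^n = 2.42 / 32768 = 7.385e-05 V
Max error = LSB / 2 = 7.385e-05 / 2 = 3.693e-05 V
Max error = 0.0369 mV

0.0369 mV


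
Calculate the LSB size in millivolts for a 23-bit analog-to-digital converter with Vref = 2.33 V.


The resolution (LSB) of an ADC is Vref / 2^n.
LSB = 2.33 / 2^23
LSB = 2.33 / 8388608
LSB = 2.8e-07 V = 0.00027776 mV

0.00027776 mV


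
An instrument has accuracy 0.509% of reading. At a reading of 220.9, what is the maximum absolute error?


Absolute error = (accuracy% / 100) * reading.
Error = (0.509 / 100) * 220.9
Error = 0.00509 * 220.9
Error = 1.1244

1.1244


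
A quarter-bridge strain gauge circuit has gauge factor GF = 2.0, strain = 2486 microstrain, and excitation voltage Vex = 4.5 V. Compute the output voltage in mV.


Quarter bridge output: Vout = (GF * epsilon * Vex) / 4.
Vout = (2.0 * 2486e-6 * 4.5) / 4
Vout = 0.022374 / 4 V
Vout = 0.0055935 V = 5.5935 mV

5.5935 mV


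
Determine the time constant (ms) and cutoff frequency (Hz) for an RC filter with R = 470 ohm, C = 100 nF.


Time constant: tau = R * C.
tau = 470 * 1.00e-07 = 4.7e-05 s
tau = 0.047 ms
Cutoff frequency: fc = 1 / (2*pi*R*C).
fc = 1 / (2*pi*4.7e-05) = 3386.28 Hz

tau = 0.047 ms, fc = 3386.28 Hz


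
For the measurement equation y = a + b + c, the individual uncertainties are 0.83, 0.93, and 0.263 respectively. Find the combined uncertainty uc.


For a sum of independent quantities, uc = sqrt(u1^2 + u2^2 + u3^2).
uc = sqrt(0.83^2 + 0.93^2 + 0.263^2)
uc = sqrt(0.6889 + 0.8649 + 0.069169)
uc = 1.274

1.274


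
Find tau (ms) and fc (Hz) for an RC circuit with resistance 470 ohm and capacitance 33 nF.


Time constant: tau = R * C.
tau = 470 * 3.30e-08 = 1.551e-05 s
tau = 0.0155 ms
Cutoff frequency: fc = 1 / (2*pi*R*C).
fc = 1 / (2*pi*1.551e-05) = 10261.44 Hz

tau = 0.0155 ms, fc = 10261.44 Hz


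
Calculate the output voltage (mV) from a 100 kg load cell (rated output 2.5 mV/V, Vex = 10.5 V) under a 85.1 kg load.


Vout = rated_output * Vex * (load / capacity).
Vout = 2.5 * 10.5 * (85.1 / 100)
Vout = 2.5 * 10.5 * 0.851
Vout = 22.339 mV

22.339 mV


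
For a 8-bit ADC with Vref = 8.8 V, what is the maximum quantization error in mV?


The maximum quantization error is +/- LSB/2.
LSB = Vref / 2^n = 8.8 / 256 = 0.034375 V
Max error = LSB / 2 = 0.034375 / 2 = 0.0171875 V
Max error = 17.1875 mV

17.1875 mV


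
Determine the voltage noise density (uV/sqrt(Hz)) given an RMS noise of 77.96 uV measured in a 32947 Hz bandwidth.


Noise spectral density = Vrms / sqrt(BW).
NSD = 77.96 / sqrt(32947)
NSD = 77.96 / 181.5131
NSD = 0.4295 uV/sqrt(Hz)

0.4295 uV/sqrt(Hz)


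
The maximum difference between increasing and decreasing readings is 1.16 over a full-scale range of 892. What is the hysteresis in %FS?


Hysteresis = (max difference / full scale) * 100%.
H = (1.16 / 892) * 100
H = 0.13 %FS

0.13 %FS


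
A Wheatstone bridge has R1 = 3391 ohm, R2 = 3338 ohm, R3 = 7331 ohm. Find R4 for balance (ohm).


At balance: R1*R4 = R2*R3, so R4 = R2*R3/R1.
R4 = 3338 * 7331 / 3391
R4 = 24470878 / 3391
R4 = 7216.42 ohm

7216.42 ohm


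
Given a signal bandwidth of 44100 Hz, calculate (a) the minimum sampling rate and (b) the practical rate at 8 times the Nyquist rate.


By Nyquist theorem, fs_min = 2 * fmax.
fs_min = 2 * 44100 = 88200 Hz
Practical rate = 8 * fs_min = 8 * 88200 = 705600 Hz

fs_min = 88200 Hz, fs_practical = 705600 Hz


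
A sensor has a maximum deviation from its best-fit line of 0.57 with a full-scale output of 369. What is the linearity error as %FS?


Linearity error = (max deviation / full scale) * 100%.
Linearity = (0.57 / 369) * 100
Linearity = 0.154 %FS

0.154 %FS


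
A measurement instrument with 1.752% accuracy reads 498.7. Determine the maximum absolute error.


Absolute error = (accuracy% / 100) * reading.
Error = (1.752 / 100) * 498.7
Error = 0.01752 * 498.7
Error = 8.7372

8.7372


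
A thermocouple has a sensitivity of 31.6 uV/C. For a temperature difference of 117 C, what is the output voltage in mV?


The thermocouple output V = sensitivity * dT.
V = 31.6 uV/C * 117 C
V = 3697.2 uV
V = 3.697 mV

3.697 mV


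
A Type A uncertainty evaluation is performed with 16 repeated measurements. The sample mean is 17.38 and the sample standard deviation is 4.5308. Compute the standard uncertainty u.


The standard uncertainty for Type A evaluation is u = s / sqrt(n).
u = 4.5308 / sqrt(16)
u = 4.5308 / 4.0
u = 1.1327

1.1327


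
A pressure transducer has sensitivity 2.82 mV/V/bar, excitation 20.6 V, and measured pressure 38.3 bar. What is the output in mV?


Output = sensitivity * Vex * P.
Vout = 2.82 * 20.6 * 38.3
Vout = 58.092 * 38.3
Vout = 2224.92 mV

2224.92 mV


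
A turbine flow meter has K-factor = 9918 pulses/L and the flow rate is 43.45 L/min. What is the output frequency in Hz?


Frequency = K * Q / 60 (converting L/min to L/s).
f = 9918 * 43.45 / 60
f = 430937.1 / 60
f = 7182.29 Hz

7182.29 Hz


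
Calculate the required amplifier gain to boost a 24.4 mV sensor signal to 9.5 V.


Gain = Vout / Vin (converting to same units).
G = 9.5 V / 24.4 mV
G = 9500.0 mV / 24.4 mV
G = 389.34

389.34


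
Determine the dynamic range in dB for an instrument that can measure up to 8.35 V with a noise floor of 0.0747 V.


Dynamic range = 20 * log10(Vmax / Vnoise).
DR = 20 * log10(8.35 / 0.0747)
DR = 20 * log10(111.78)
DR = 40.97 dB

40.97 dB


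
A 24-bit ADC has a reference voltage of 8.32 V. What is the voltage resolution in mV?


The resolution (LSB) of an ADC is Vref / 2^n.
LSB = 8.32 / 2^24
LSB = 8.32 / 16777216
LSB = 5e-07 V = 0.00049591 mV

0.00049591 mV


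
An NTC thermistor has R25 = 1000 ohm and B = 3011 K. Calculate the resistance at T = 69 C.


NTC thermistor equation: Rt = R25 * exp(B * (1/T - 1/T25)).
T in Kelvin: 342.15 K, T25 = 298.15 K
1/T - 1/T25 = 1/342.15 - 1/298.15 = -0.00043132
B * (1/T - 1/T25) = 3011 * -0.00043132 = -1.2987
Rt = 1000 * exp(-1.2987) = 272.9 ohm

272.9 ohm


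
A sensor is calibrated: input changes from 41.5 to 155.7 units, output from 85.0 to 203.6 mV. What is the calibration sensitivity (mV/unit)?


Sensitivity = (y2 - y1) / (x2 - x1).
S = (203.6 - 85.0) / (155.7 - 41.5)
S = 118.6 / 114.2
S = 1.0385 mV/unit

1.0385 mV/unit


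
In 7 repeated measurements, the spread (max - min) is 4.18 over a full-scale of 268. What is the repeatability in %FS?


Repeatability = (spread / full scale) * 100%.
R = (4.18 / 268) * 100
R = 1.56 %FS

1.56 %FS


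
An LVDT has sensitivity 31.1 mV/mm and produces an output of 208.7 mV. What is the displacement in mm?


Displacement = Vout / sensitivity.
d = 208.7 / 31.1
d = 6.711 mm

6.711 mm


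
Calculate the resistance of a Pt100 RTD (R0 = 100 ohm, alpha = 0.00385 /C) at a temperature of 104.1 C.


The RTD equation: Rt = R0 * (1 + alpha * T).
Rt = 100 * (1 + 0.00385 * 104.1)
Rt = 100 * (1 + 0.400785)
Rt = 100 * 1.400785
Rt = 140.078 ohm

140.078 ohm


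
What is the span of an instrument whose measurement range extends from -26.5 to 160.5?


Span = upper range - lower range.
Span = 160.5 - (-26.5)
Span = 187.0

187.0


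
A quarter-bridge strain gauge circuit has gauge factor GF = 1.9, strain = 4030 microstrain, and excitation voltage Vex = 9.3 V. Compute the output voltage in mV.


Quarter bridge output: Vout = (GF * epsilon * Vex) / 4.
Vout = (1.9 * 4030e-6 * 9.3) / 4
Vout = 0.0712101 / 4 V
Vout = 0.01780252 V = 17.8025 mV

17.8025 mV


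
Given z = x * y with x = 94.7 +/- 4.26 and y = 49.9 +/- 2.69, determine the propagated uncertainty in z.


For a product z = x*y, the relative uncertainty is:
uz/z = sqrt((ux/x)^2 + (uy/y)^2)
Relative uncertainties: ux/x = 4.26/94.7 = 0.044984
uy/y = 2.69/49.9 = 0.053908
z = 94.7 * 49.9 = 4725.5
uz = 4725.5 * sqrt(0.044984^2 + 0.053908^2) = 331.786

331.786


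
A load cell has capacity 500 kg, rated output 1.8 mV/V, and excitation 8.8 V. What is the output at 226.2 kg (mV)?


Vout = rated_output * Vex * (load / capacity).
Vout = 1.8 * 8.8 * (226.2 / 500)
Vout = 1.8 * 8.8 * 0.4524
Vout = 7.166 mV

7.166 mV


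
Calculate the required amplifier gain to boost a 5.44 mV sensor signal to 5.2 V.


Gain = Vout / Vin (converting to same units).
G = 5.2 V / 5.44 mV
G = 5200.0 mV / 5.44 mV
G = 955.88

955.88


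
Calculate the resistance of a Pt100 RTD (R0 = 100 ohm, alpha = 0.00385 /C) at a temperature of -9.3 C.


The RTD equation: Rt = R0 * (1 + alpha * T).
Rt = 100 * (1 + 0.00385 * -9.3)
Rt = 100 * (1 + -0.035805)
Rt = 100 * 0.964195
Rt = 96.419 ohm

96.419 ohm


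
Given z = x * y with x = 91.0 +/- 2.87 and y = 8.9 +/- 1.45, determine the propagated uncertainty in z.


For a product z = x*y, the relative uncertainty is:
uz/z = sqrt((ux/x)^2 + (uy/y)^2)
Relative uncertainties: ux/x = 2.87/91.0 = 0.031538
uy/y = 1.45/8.9 = 0.162921
z = 91.0 * 8.9 = 809.9
uz = 809.9 * sqrt(0.031538^2 + 0.162921^2) = 134.4

134.4


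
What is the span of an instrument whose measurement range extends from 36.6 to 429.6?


Span = upper range - lower range.
Span = 429.6 - (36.6)
Span = 393.0

393.0


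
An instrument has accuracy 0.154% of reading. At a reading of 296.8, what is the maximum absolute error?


Absolute error = (accuracy% / 100) * reading.
Error = (0.154 / 100) * 296.8
Error = 0.00154 * 296.8
Error = 0.4571

0.4571


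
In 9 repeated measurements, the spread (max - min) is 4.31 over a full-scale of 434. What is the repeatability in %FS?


Repeatability = (spread / full scale) * 100%.
R = (4.31 / 434) * 100
R = 0.993 %FS

0.993 %FS


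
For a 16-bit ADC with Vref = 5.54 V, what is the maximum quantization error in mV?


The maximum quantization error is +/- LSB/2.
LSB = Vref / 2^n = 5.54 / 65536 = 8.453e-05 V
Max error = LSB / 2 = 8.453e-05 / 2 = 4.227e-05 V
Max error = 0.0423 mV

0.0423 mV


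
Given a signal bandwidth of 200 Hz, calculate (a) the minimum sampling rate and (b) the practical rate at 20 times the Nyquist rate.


By Nyquist theorem, fs_min = 2 * fmax.
fs_min = 2 * 200 = 400 Hz
Practical rate = 20 * fs_min = 20 * 400 = 8000 Hz

fs_min = 400 Hz, fs_practical = 8000 Hz


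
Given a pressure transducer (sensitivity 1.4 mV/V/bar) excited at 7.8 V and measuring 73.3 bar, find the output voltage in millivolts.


Output = sensitivity * Vex * P.
Vout = 1.4 * 7.8 * 73.3
Vout = 10.92 * 73.3
Vout = 800.44 mV

800.44 mV


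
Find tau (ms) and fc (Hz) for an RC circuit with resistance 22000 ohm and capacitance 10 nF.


Time constant: tau = R * C.
tau = 22000 * 1.00e-08 = 0.00022 s
tau = 0.22 ms
Cutoff frequency: fc = 1 / (2*pi*R*C).
fc = 1 / (2*pi*0.00022) = 723.43 Hz

tau = 0.22 ms, fc = 723.43 Hz


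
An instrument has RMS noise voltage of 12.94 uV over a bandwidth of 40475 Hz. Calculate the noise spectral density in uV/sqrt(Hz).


Noise spectral density = Vrms / sqrt(BW).
NSD = 12.94 / sqrt(40475)
NSD = 12.94 / 201.184
NSD = 0.0643 uV/sqrt(Hz)

0.0643 uV/sqrt(Hz)


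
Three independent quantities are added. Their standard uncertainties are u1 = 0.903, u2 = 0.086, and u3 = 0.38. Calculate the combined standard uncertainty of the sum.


For a sum of independent quantities, uc = sqrt(u1^2 + u2^2 + u3^2).
uc = sqrt(0.903^2 + 0.086^2 + 0.38^2)
uc = sqrt(0.815409 + 0.007396 + 0.1444)
uc = 0.9835

0.9835


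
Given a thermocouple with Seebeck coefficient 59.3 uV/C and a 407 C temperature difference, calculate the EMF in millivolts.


The thermocouple output V = sensitivity * dT.
V = 59.3 uV/C * 407 C
V = 24135.1 uV
V = 24.135 mV

24.135 mV


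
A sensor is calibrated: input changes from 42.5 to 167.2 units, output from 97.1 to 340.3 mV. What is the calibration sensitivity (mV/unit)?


Sensitivity = (y2 - y1) / (x2 - x1).
S = (340.3 - 97.1) / (167.2 - 42.5)
S = 243.2 / 124.7
S = 1.9503 mV/unit

1.9503 mV/unit


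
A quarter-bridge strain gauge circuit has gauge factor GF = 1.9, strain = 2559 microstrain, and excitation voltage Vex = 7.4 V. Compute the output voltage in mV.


Quarter bridge output: Vout = (GF * epsilon * Vex) / 4.
Vout = (1.9 * 2559e-6 * 7.4) / 4
Vout = 0.03597954 / 4 V
Vout = 0.00899488 V = 8.9949 mV

8.9949 mV


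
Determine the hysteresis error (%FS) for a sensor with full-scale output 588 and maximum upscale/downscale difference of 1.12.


Hysteresis = (max difference / full scale) * 100%.
H = (1.12 / 588) * 100
H = 0.19 %FS

0.19 %FS


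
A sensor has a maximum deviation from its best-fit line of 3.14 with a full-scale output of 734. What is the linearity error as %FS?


Linearity error = (max deviation / full scale) * 100%.
Linearity = (3.14 / 734) * 100
Linearity = 0.428 %FS

0.428 %FS


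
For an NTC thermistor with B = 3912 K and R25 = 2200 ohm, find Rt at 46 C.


NTC thermistor equation: Rt = R25 * exp(B * (1/T - 1/T25)).
T in Kelvin: 319.15 K, T25 = 298.15 K
1/T - 1/T25 = 1/319.15 - 1/298.15 = -0.00022069
B * (1/T - 1/T25) = 3912 * -0.00022069 = -0.8634
Rt = 2200 * exp(-0.8634) = 927.8 ohm

927.8 ohm


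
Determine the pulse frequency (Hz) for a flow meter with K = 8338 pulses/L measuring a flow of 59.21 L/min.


Frequency = K * Q / 60 (converting L/min to L/s).
f = 8338 * 59.21 / 60
f = 493692.98 / 60
f = 8228.22 Hz

8228.22 Hz


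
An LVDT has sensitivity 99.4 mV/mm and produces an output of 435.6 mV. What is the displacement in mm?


Displacement = Vout / sensitivity.
d = 435.6 / 99.4
d = 4.382 mm

4.382 mm


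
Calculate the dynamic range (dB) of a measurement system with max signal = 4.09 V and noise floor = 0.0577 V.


Dynamic range = 20 * log10(Vmax / Vnoise).
DR = 20 * log10(4.09 / 0.0577)
DR = 20 * log10(70.88)
DR = 37.01 dB

37.01 dB


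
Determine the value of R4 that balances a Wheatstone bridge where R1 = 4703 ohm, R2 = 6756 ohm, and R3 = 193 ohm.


At balance: R1*R4 = R2*R3, so R4 = R2*R3/R1.
R4 = 6756 * 193 / 4703
R4 = 1303908 / 4703
R4 = 277.25 ohm

277.25 ohm


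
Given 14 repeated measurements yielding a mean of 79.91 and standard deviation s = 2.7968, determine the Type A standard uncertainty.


The standard uncertainty for Type A evaluation is u = s / sqrt(n).
u = 2.7968 / sqrt(14)
u = 2.7968 / 3.7417
u = 0.7475

0.7475


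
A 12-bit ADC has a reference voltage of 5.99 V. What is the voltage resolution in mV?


The resolution (LSB) of an ADC is Vref / 2^n.
LSB = 5.99 / 2^12
LSB = 5.99 / 4096
LSB = 0.0014624 V = 1.46240234 mV

1.46240234 mV


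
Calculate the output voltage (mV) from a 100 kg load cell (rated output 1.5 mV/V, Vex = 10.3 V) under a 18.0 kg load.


Vout = rated_output * Vex * (load / capacity).
Vout = 1.5 * 10.3 * (18.0 / 100)
Vout = 1.5 * 10.3 * 0.18
Vout = 2.781 mV

2.781 mV


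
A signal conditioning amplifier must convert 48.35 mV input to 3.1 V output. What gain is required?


Gain = Vout / Vin (converting to same units).
G = 3.1 V / 48.35 mV
G = 3100.0 mV / 48.35 mV
G = 64.12

64.12


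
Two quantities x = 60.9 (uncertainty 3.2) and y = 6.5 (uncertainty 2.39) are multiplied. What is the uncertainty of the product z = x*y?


For a product z = x*y, the relative uncertainty is:
uz/z = sqrt((ux/x)^2 + (uy/y)^2)
Relative uncertainties: ux/x = 3.2/60.9 = 0.052545
uy/y = 2.39/6.5 = 0.367692
z = 60.9 * 6.5 = 395.8
uz = 395.8 * sqrt(0.052545^2 + 0.367692^2) = 147.03

147.03


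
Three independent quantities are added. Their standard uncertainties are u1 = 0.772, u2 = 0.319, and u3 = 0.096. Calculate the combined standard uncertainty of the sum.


For a sum of independent quantities, uc = sqrt(u1^2 + u2^2 + u3^2).
uc = sqrt(0.772^2 + 0.319^2 + 0.096^2)
uc = sqrt(0.595984 + 0.101761 + 0.009216)
uc = 0.8408

0.8408


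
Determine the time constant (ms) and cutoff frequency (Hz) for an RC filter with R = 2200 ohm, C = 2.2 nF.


Time constant: tau = R * C.
tau = 2200 * 2.20e-09 = 4.84e-06 s
tau = 0.0048 ms
Cutoff frequency: fc = 1 / (2*pi*R*C).
fc = 1 / (2*pi*4.84e-06) = 32883.25 Hz

tau = 0.0048 ms, fc = 32883.25 Hz


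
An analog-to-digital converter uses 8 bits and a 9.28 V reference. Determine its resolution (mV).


The resolution (LSB) of an ADC is Vref / 2^n.
LSB = 9.28 / 2^8
LSB = 9.28 / 256
LSB = 0.03625 V = 36.25 mV

36.25 mV


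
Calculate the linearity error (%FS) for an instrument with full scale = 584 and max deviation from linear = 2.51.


Linearity error = (max deviation / full scale) * 100%.
Linearity = (2.51 / 584) * 100
Linearity = 0.43 %FS

0.43 %FS


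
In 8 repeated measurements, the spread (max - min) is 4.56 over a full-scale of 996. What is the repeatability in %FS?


Repeatability = (spread / full scale) * 100%.
R = (4.56 / 996) * 100
R = 0.458 %FS

0.458 %FS


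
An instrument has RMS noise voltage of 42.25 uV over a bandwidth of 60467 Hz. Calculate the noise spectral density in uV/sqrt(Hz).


Noise spectral density = Vrms / sqrt(BW).
NSD = 42.25 / sqrt(60467)
NSD = 42.25 / 245.9004
NSD = 0.1718 uV/sqrt(Hz)

0.1718 uV/sqrt(Hz)


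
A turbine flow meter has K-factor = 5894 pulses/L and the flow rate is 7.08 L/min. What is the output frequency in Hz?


Frequency = K * Q / 60 (converting L/min to L/s).
f = 5894 * 7.08 / 60
f = 41729.52 / 60
f = 695.49 Hz

695.49 Hz


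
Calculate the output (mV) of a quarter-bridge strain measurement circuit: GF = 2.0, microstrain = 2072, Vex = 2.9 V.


Quarter bridge output: Vout = (GF * epsilon * Vex) / 4.
Vout = (2.0 * 2072e-6 * 2.9) / 4
Vout = 0.0120176 / 4 V
Vout = 0.0030044 V = 3.0044 mV

3.0044 mV


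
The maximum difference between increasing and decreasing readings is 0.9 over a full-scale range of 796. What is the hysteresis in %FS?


Hysteresis = (max difference / full scale) * 100%.
H = (0.9 / 796) * 100
H = 0.113 %FS

0.113 %FS


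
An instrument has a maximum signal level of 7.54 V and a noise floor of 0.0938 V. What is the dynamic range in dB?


Dynamic range = 20 * log10(Vmax / Vnoise).
DR = 20 * log10(7.54 / 0.0938)
DR = 20 * log10(80.38)
DR = 38.1 dB

38.1 dB


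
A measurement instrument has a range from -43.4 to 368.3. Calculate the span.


Span = upper range - lower range.
Span = 368.3 - (-43.4)
Span = 411.7

411.7


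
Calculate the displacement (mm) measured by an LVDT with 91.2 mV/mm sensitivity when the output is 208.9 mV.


Displacement = Vout / sensitivity.
d = 208.9 / 91.2
d = 2.291 mm

2.291 mm


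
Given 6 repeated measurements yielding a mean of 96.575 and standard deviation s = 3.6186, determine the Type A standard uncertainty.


The standard uncertainty for Type A evaluation is u = s / sqrt(n).
u = 3.6186 / sqrt(6)
u = 3.6186 / 2.4495
u = 1.4773

1.4773


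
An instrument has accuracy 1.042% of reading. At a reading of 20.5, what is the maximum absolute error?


Absolute error = (accuracy% / 100) * reading.
Error = (1.042 / 100) * 20.5
Error = 0.01042 * 20.5
Error = 0.2136

0.2136


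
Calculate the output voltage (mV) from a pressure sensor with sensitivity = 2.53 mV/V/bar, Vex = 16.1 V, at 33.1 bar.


Output = sensitivity * Vex * P.
Vout = 2.53 * 16.1 * 33.1
Vout = 40.733 * 33.1
Vout = 1348.26 mV

1348.26 mV


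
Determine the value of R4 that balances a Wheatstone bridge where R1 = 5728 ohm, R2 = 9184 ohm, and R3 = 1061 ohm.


At balance: R1*R4 = R2*R3, so R4 = R2*R3/R1.
R4 = 9184 * 1061 / 5728
R4 = 9744224 / 5728
R4 = 1701.16 ohm

1701.16 ohm


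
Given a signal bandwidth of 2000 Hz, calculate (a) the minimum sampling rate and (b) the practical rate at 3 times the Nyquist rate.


By Nyquist theorem, fs_min = 2 * fmax.
fs_min = 2 * 2000 = 4000 Hz
Practical rate = 3 * fs_min = 3 * 4000 = 12000 Hz

fs_min = 4000 Hz, fs_practical = 12000 Hz


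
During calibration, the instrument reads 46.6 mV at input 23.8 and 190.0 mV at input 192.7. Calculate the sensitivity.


Sensitivity = (y2 - y1) / (x2 - x1).
S = (190.0 - 46.6) / (192.7 - 23.8)
S = 143.4 / 168.9
S = 0.849 mV/unit

0.849 mV/unit


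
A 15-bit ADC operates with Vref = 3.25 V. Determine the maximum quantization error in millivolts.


The maximum quantization error is +/- LSB/2.
LSB = Vref / 2^n = 3.25 / 32768 = 9.918e-05 V
Max error = LSB / 2 = 9.918e-05 / 2 = 4.959e-05 V
Max error = 0.0496 mV

0.0496 mV


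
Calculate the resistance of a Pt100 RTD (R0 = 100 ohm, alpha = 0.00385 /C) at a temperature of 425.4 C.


The RTD equation: Rt = R0 * (1 + alpha * T).
Rt = 100 * (1 + 0.00385 * 425.4)
Rt = 100 * (1 + 1.63779)
Rt = 100 * 2.63779
Rt = 263.779 ohm

263.779 ohm


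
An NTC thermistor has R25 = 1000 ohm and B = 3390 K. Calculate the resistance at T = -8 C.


NTC thermistor equation: Rt = R25 * exp(B * (1/T - 1/T25)).
T in Kelvin: 265.15 K, T25 = 298.15 K
1/T - 1/T25 = 1/265.15 - 1/298.15 = 0.00041743
B * (1/T - 1/T25) = 3390 * 0.00041743 = 1.4151
Rt = 1000 * exp(1.4151) = 4116.9 ohm

4116.9 ohm


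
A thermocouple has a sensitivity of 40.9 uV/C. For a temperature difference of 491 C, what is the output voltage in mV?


The thermocouple output V = sensitivity * dT.
V = 40.9 uV/C * 491 C
V = 20081.9 uV
V = 20.082 mV

20.082 mV


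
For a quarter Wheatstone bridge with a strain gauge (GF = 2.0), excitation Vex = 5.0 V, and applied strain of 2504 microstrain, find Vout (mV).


Quarter bridge output: Vout = (GF * epsilon * Vex) / 4.
Vout = (2.0 * 2504e-6 * 5.0) / 4
Vout = 0.02504 / 4 V
Vout = 0.00626 V = 6.26 mV

6.26 mV


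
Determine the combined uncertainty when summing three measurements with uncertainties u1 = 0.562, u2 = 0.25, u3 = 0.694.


For a sum of independent quantities, uc = sqrt(u1^2 + u2^2 + u3^2).
uc = sqrt(0.562^2 + 0.25^2 + 0.694^2)
uc = sqrt(0.315844 + 0.0625 + 0.481636)
uc = 0.9274

0.9274


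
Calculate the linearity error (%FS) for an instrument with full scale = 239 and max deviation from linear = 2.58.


Linearity error = (max deviation / full scale) * 100%.
Linearity = (2.58 / 239) * 100
Linearity = 1.079 %FS

1.079 %FS


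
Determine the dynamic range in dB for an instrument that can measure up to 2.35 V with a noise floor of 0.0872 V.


Dynamic range = 20 * log10(Vmax / Vnoise).
DR = 20 * log10(2.35 / 0.0872)
DR = 20 * log10(26.95)
DR = 28.61 dB

28.61 dB


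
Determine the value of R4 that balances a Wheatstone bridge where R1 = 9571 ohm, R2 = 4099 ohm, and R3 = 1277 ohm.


At balance: R1*R4 = R2*R3, so R4 = R2*R3/R1.
R4 = 4099 * 1277 / 9571
R4 = 5234423 / 9571
R4 = 546.9 ohm

546.9 ohm


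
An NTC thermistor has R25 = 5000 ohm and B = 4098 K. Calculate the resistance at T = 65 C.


NTC thermistor equation: Rt = R25 * exp(B * (1/T - 1/T25)).
T in Kelvin: 338.15 K, T25 = 298.15 K
1/T - 1/T25 = 1/338.15 - 1/298.15 = -0.00039675
B * (1/T - 1/T25) = 4098 * -0.00039675 = -1.6259
Rt = 5000 * exp(-1.6259) = 983.7 ohm

983.7 ohm


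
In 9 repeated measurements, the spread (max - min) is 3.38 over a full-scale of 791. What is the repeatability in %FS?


Repeatability = (spread / full scale) * 100%.
R = (3.38 / 791) * 100
R = 0.427 %FS

0.427 %FS


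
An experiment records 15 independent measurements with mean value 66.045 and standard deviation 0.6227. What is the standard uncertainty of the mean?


The standard uncertainty for Type A evaluation is u = s / sqrt(n).
u = 0.6227 / sqrt(15)
u = 0.6227 / 3.873
u = 0.1608

0.1608


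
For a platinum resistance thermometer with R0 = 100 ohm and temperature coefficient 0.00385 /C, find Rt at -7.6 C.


The RTD equation: Rt = R0 * (1 + alpha * T).
Rt = 100 * (1 + 0.00385 * -7.6)
Rt = 100 * (1 + -0.02926)
Rt = 100 * 0.97074
Rt = 97.074 ohm

97.074 ohm


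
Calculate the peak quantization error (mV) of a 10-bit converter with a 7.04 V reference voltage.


The maximum quantization error is +/- LSB/2.
LSB = Vref / 2^n = 7.04 / 1024 = 0.006875 V
Max error = LSB / 2 = 0.006875 / 2 = 0.0034375 V
Max error = 3.4375 mV

3.4375 mV


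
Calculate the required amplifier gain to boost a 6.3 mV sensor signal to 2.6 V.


Gain = Vout / Vin (converting to same units).
G = 2.6 V / 6.3 mV
G = 2600.0 mV / 6.3 mV
G = 412.7

412.7


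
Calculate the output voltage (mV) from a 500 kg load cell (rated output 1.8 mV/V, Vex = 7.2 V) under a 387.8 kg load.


Vout = rated_output * Vex * (load / capacity).
Vout = 1.8 * 7.2 * (387.8 / 500)
Vout = 1.8 * 7.2 * 0.7756
Vout = 10.052 mV

10.052 mV


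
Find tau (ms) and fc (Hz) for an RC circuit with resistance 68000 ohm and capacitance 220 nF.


Time constant: tau = R * C.
tau = 68000 * 2.20e-07 = 0.01496 s
tau = 14.96 ms
Cutoff frequency: fc = 1 / (2*pi*R*C).
fc = 1 / (2*pi*0.01496) = 10.64 Hz

tau = 14.96 ms, fc = 10.64 Hz


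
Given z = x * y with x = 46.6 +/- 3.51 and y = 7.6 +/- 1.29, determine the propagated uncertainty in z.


For a product z = x*y, the relative uncertainty is:
uz/z = sqrt((ux/x)^2 + (uy/y)^2)
Relative uncertainties: ux/x = 3.51/46.6 = 0.075322
uy/y = 1.29/7.6 = 0.169737
z = 46.6 * 7.6 = 354.2
uz = 354.2 * sqrt(0.075322^2 + 0.169737^2) = 65.767

65.767


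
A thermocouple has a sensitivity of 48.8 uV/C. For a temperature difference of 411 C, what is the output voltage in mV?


The thermocouple output V = sensitivity * dT.
V = 48.8 uV/C * 411 C
V = 20056.8 uV
V = 20.057 mV

20.057 mV


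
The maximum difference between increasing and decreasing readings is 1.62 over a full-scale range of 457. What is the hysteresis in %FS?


Hysteresis = (max difference / full scale) * 100%.
H = (1.62 / 457) * 100
H = 0.354 %FS

0.354 %FS


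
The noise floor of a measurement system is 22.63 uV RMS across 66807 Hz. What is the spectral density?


Noise spectral density = Vrms / sqrt(BW).
NSD = 22.63 / sqrt(66807)
NSD = 22.63 / 258.4705
NSD = 0.0876 uV/sqrt(Hz)

0.0876 uV/sqrt(Hz)


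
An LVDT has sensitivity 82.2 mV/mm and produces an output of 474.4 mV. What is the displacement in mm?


Displacement = Vout / sensitivity.
d = 474.4 / 82.2
d = 5.771 mm

5.771 mm


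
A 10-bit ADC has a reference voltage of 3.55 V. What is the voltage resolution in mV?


The resolution (LSB) of an ADC is Vref / 2^n.
LSB = 3.55 / 2^10
LSB = 3.55 / 1024
LSB = 0.0034668 V = 3.46679688 mV

3.46679688 mV


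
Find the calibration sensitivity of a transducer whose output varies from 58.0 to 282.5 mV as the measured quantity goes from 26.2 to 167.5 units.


Sensitivity = (y2 - y1) / (x2 - x1).
S = (282.5 - 58.0) / (167.5 - 26.2)
S = 224.5 / 141.3
S = 1.5888 mV/unit

1.5888 mV/unit


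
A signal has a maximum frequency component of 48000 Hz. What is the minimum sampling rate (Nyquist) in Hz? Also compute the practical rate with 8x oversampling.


By Nyquist theorem, fs_min = 2 * fmax.
fs_min = 2 * 48000 = 96000 Hz
Practical rate = 8 * fs_min = 8 * 96000 = 768000 Hz

fs_min = 96000 Hz, fs_practical = 768000 Hz


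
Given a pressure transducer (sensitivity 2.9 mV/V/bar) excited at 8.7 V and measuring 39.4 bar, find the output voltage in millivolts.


Output = sensitivity * Vex * P.
Vout = 2.9 * 8.7 * 39.4
Vout = 25.23 * 39.4
Vout = 994.06 mV

994.06 mV


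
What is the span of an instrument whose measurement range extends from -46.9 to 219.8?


Span = upper range - lower range.
Span = 219.8 - (-46.9)
Span = 266.7

266.7


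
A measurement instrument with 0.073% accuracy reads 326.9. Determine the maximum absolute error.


Absolute error = (accuracy% / 100) * reading.
Error = (0.073 / 100) * 326.9
Error = 0.00073 * 326.9
Error = 0.2386

0.2386


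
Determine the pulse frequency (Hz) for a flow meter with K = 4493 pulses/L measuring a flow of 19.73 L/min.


Frequency = K * Q / 60 (converting L/min to L/s).
f = 4493 * 19.73 / 60
f = 88646.89 / 60
f = 1477.45 Hz

1477.45 Hz


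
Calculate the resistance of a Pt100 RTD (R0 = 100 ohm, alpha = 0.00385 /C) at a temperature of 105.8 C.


The RTD equation: Rt = R0 * (1 + alpha * T).
Rt = 100 * (1 + 0.00385 * 105.8)
Rt = 100 * (1 + 0.40733)
Rt = 100 * 1.40733
Rt = 140.733 ohm

140.733 ohm


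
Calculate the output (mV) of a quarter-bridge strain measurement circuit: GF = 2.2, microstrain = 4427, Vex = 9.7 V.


Quarter bridge output: Vout = (GF * epsilon * Vex) / 4.
Vout = (2.2 * 4427e-6 * 9.7) / 4
Vout = 0.09447218 / 4 V
Vout = 0.02361805 V = 23.618 mV

23.618 mV


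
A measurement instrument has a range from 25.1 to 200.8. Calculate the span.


Span = upper range - lower range.
Span = 200.8 - (25.1)
Span = 175.7

175.7


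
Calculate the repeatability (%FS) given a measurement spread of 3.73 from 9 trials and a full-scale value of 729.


Repeatability = (spread / full scale) * 100%.
R = (3.73 / 729) * 100
R = 0.512 %FS

0.512 %FS
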